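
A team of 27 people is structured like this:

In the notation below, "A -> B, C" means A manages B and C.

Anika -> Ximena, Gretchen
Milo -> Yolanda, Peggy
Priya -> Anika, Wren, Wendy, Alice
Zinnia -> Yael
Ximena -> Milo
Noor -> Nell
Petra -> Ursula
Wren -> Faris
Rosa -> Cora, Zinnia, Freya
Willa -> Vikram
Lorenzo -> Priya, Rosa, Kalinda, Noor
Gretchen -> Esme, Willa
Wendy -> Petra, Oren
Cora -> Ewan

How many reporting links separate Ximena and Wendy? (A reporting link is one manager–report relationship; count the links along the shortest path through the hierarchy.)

Ximena is 2 levels below Priya, and Wendy is 1 level below Priya (their lowest common manager). The shortest path runs up from Ximena to Priya and back down to Wendy: 2 + 1 = 3 links.

3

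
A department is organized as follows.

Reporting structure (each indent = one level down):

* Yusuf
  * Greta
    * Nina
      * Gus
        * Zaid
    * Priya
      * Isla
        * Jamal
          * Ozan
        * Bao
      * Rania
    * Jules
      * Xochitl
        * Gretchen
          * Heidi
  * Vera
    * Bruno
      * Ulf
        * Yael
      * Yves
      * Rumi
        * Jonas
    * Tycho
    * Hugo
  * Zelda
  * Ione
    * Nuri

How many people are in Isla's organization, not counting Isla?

3

Isla directly manages Jamal, Bao. Under Jamal: Ozan (1). Bao has no reports. So Isla's organization is 2 direct reports plus everyone under them: 2 + 1 = 3.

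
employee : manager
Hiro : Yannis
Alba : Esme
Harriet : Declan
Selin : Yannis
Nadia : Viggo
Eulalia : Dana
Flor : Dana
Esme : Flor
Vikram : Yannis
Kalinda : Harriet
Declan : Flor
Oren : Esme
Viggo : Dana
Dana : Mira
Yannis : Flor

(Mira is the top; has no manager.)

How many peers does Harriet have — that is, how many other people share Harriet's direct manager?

0

Harriet reports to Declan, and Declan has no other direct reports. Harriet has 0 peers.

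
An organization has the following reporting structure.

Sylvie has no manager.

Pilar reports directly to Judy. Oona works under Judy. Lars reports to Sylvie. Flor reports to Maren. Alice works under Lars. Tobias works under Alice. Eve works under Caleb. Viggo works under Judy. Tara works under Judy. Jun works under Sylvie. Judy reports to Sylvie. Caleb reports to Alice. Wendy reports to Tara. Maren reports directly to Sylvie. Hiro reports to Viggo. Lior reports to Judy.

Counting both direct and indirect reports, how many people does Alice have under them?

3

Alice directly manages Caleb, Tobias. Under Caleb: Eve (1). Tobias has no reports. So Alice's organization is 2 direct reports plus everyone under them: 2 + 1 = 3.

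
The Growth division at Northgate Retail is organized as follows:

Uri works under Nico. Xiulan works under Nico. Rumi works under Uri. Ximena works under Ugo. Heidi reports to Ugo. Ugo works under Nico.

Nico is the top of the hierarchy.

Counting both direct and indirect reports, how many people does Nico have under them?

6

Nico directly manages Ugo, Uri, Xiulan. Under Ugo: Ximena, Heidi (2). Under Uri: Rumi (1). Xiulan has no reports. So Nico's organization is 3 direct reports plus everyone under them: 3 + 2 + 1 = 6.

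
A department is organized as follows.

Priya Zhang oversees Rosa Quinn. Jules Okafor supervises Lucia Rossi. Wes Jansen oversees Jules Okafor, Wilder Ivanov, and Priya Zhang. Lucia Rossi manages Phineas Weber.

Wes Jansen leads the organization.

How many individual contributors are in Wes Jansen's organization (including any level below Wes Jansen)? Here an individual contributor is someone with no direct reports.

The people in Wes Jansen's organization with no one reporting to them are Wilder Ivanov, Rosa Quinn, Phineas Weber. That is 3.

3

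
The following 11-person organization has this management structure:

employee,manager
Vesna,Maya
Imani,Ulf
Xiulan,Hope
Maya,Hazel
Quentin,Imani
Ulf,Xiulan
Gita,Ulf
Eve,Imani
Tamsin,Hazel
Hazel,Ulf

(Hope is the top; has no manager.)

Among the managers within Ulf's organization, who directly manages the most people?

Ulf

Direct-report counts within Ulf's organization: Ulf has 3; Hazel has 2; Maya has 1; Imani has 2. The largest is 3, held by Ulf.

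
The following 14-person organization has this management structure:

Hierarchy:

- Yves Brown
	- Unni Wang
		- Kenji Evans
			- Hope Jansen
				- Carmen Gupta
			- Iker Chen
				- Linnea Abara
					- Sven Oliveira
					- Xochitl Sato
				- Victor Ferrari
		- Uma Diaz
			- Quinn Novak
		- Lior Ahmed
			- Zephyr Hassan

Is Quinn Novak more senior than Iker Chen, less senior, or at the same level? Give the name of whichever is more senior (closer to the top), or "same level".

Both Quinn Novak and Iker Chen are 3 levels below Yves Brown.

same level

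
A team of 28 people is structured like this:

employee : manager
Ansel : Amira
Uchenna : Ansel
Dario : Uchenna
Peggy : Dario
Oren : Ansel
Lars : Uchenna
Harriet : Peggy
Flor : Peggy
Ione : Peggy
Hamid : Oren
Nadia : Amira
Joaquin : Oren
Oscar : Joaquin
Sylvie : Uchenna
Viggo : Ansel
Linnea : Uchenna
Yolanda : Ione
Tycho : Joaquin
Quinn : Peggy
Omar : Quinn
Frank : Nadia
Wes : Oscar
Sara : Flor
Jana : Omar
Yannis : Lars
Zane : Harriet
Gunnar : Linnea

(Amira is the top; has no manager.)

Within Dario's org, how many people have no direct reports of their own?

4

The people in Dario's organization with no one reporting to them are Jana, Yolanda, Sara, Zane. That is 4.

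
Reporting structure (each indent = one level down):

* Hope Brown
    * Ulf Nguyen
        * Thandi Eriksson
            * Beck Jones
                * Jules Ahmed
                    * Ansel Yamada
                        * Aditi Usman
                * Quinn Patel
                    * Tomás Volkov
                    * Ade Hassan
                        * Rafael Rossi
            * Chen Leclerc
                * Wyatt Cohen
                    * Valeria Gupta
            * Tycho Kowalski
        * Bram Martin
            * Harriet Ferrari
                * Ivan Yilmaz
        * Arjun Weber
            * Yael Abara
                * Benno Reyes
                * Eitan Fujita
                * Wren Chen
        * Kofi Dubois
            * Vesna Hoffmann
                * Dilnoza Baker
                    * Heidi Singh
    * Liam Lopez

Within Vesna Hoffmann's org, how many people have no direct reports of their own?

The only person in Vesna Hoffmann's organization with no one reporting to them is Heidi Singh. That is 1.

1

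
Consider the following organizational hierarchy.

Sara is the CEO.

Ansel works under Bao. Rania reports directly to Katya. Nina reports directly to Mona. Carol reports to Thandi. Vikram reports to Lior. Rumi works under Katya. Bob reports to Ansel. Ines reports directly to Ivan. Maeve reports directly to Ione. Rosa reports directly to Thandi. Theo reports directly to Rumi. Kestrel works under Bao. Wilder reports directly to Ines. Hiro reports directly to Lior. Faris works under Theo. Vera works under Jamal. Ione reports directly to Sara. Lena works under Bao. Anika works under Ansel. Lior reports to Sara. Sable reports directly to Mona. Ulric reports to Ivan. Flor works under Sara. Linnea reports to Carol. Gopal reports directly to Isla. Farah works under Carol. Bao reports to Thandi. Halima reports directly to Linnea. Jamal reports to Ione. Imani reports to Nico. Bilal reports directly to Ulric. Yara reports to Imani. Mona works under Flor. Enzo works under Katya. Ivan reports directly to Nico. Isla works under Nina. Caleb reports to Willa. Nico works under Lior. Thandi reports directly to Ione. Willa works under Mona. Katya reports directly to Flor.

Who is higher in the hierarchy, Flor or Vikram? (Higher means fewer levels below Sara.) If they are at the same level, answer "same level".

Flor is 1 level below Sara; Vikram is 2. Flor is higher.

Flor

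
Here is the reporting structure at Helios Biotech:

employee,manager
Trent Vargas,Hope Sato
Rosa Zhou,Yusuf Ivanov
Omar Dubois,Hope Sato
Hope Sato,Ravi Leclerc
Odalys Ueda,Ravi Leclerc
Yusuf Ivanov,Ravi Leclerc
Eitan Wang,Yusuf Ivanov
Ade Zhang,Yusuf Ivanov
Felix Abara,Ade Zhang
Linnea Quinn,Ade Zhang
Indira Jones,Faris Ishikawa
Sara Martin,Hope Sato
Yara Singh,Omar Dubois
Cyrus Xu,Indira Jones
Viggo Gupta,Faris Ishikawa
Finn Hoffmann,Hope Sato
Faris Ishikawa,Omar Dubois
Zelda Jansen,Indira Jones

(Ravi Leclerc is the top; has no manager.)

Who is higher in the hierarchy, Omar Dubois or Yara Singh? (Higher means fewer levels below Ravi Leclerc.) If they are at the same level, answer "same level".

Omar Dubois is 2 levels below Ravi Leclerc; Yara Singh is 3. Omar Dubois is higher.

Omar Dubois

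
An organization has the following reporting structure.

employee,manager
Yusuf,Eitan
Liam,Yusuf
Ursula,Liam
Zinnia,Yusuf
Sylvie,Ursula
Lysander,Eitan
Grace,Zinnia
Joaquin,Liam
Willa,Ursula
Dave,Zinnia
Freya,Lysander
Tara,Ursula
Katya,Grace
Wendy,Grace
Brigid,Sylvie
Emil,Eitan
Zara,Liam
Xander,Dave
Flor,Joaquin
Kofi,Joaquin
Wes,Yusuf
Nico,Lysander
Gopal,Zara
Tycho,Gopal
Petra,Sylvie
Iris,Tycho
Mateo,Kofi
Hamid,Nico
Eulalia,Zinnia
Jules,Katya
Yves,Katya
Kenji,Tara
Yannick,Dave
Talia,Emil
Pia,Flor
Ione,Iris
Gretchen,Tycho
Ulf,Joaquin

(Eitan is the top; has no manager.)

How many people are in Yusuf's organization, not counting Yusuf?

31

Yusuf directly manages Liam, Zinnia, Wes. Under Liam: Zara, Gopal, Tycho, Gretchen, Iris, Ione, Joaquin, Ulf, Kofi, Mateo, Flor, Pia, Ursula, Tara, Kenji, Willa, Sylvie, Petra, Brigid (19). Under Zinnia: Eulalia, Dave, Yannick, Xander, Grace, Wendy, Katya, Yves, Jules (9). Wes has no reports. So Yusuf's organization is 3 direct reports plus everyone under them: 20 + 10 + 1 = 31.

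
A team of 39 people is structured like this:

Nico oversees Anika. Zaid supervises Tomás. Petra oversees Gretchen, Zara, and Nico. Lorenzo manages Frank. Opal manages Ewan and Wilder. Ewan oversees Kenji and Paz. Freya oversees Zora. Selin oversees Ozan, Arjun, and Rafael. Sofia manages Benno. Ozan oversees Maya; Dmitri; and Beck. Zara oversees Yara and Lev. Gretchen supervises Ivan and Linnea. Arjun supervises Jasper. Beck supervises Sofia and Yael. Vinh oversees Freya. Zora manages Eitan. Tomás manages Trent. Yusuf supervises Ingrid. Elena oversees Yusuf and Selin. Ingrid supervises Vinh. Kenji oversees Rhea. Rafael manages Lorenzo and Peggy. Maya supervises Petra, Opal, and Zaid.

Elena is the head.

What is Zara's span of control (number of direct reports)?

2

Zara directly manages Yara, Lev. That is 2 direct reports.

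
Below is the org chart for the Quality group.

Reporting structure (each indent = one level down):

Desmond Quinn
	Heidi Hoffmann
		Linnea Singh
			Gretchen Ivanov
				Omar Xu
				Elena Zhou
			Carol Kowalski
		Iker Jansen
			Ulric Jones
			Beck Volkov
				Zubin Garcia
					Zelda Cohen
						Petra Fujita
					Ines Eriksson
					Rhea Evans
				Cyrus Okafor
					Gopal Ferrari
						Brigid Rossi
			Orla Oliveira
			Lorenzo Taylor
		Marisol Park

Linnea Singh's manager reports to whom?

Linnea Singh reports to Heidi Hoffmann, and Heidi Hoffmann reports to Desmond Quinn. So Linnea Singh's skip-level manager is Desmond Quinn.

Desmond Quinn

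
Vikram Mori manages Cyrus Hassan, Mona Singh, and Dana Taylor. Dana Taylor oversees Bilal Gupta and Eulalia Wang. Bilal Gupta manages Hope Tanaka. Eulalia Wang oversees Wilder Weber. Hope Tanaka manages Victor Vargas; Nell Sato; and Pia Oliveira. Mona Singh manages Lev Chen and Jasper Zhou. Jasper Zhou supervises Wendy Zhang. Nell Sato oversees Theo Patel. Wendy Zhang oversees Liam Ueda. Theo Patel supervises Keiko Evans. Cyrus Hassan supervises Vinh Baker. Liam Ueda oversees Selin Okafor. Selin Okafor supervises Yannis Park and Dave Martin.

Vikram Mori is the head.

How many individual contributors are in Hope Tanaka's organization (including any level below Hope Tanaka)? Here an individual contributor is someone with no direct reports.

The people in Hope Tanaka's organization with no one reporting to them are Victor Vargas, Pia Oliveira, Keiko Evans. That is 3.

3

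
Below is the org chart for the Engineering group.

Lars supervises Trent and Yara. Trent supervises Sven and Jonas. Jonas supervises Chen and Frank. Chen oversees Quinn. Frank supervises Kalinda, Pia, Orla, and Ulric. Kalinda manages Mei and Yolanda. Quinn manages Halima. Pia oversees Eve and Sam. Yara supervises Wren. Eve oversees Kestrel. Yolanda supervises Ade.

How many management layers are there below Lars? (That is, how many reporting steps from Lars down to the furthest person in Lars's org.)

6

The longest chain under Lars runs Lars → Trent → Jonas → Frank → Pia → Eve → Kestrel, which is 6 levels below Lars.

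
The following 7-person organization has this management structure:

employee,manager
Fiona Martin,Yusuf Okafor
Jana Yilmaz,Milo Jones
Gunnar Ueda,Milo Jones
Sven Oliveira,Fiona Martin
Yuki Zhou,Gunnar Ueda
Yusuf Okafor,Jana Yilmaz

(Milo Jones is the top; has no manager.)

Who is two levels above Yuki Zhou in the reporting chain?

Milo Jones

Yuki Zhou reports to Gunnar Ueda, and Gunnar Ueda reports to Milo Jones. So Yuki Zhou's skip-level manager is Milo Jones.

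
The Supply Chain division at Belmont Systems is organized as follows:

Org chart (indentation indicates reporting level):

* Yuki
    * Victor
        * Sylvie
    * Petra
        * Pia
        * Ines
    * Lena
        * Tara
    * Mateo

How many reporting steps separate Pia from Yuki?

2

Chain from Pia up to Yuki: Pia → Petra → Yuki. That is 2 steps up, so Pia is 2 levels below Yuki.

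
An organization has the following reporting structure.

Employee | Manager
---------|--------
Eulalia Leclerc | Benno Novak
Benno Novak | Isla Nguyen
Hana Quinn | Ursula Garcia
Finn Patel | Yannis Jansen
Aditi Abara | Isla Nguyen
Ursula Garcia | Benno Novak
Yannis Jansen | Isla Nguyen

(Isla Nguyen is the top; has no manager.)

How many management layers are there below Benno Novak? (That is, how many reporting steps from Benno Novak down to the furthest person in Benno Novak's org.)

The longest chain under Benno Novak runs Benno Novak → Ursula Garcia → Hana Quinn, which is 2 levels below Benno Novak.

2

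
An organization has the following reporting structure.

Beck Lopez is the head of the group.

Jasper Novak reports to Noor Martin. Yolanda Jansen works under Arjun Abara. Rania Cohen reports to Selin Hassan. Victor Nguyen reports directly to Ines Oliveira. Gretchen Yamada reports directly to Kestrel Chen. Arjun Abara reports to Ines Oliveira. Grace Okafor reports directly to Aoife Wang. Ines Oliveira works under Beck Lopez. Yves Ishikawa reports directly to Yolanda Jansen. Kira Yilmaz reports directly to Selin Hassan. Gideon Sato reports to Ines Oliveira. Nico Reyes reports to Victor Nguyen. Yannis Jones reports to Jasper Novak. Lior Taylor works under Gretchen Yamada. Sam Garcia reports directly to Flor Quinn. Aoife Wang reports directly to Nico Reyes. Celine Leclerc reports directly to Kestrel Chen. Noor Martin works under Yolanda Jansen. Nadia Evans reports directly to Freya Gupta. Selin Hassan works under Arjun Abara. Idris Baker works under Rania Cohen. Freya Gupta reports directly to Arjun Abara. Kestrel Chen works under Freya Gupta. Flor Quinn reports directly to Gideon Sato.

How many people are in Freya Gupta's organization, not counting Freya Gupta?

Freya Gupta directly manages Nadia Evans, Kestrel Chen. Nadia Evans has no reports. Under Kestrel Chen: Celine Leclerc, Gretchen Yamada, Lior Taylor (3). So Freya Gupta's organization is 2 direct reports plus everyone under them: 1 + 4 = 5.

5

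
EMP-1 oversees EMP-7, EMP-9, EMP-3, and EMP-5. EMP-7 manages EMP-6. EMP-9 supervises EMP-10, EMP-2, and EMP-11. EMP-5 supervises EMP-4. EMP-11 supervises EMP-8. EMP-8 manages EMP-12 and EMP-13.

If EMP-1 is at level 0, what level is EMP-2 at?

Chain from EMP-2 up to EMP-1: EMP-2 → EMP-9 → EMP-1. That is 2 steps up, so EMP-2 is 2 levels below EMP-1.

2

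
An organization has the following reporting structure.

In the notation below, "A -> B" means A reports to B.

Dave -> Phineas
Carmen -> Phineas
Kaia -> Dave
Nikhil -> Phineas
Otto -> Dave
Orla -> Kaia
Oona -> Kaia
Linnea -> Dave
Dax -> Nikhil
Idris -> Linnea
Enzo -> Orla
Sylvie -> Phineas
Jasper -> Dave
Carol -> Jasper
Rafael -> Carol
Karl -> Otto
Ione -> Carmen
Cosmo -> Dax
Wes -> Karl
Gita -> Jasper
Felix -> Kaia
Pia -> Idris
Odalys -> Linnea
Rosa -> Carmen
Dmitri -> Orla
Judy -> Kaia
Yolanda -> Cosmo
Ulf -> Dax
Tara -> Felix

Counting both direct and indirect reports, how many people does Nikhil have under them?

Nikhil directly manages Dax. Under Dax: Ulf, Cosmo, Yolanda (3). That's 4 in total.

4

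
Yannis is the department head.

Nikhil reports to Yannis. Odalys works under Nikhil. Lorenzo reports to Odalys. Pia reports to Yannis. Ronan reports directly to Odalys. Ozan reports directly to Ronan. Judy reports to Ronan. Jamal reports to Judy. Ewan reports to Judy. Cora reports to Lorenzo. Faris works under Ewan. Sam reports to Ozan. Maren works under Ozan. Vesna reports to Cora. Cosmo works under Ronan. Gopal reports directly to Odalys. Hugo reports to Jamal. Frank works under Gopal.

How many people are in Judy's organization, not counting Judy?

4

Judy directly manages Jamal, Ewan. Under Jamal: Hugo (1). Under Ewan: Faris (1). So Judy's organization is 2 direct reports plus everyone under them: 2 + 2 = 4.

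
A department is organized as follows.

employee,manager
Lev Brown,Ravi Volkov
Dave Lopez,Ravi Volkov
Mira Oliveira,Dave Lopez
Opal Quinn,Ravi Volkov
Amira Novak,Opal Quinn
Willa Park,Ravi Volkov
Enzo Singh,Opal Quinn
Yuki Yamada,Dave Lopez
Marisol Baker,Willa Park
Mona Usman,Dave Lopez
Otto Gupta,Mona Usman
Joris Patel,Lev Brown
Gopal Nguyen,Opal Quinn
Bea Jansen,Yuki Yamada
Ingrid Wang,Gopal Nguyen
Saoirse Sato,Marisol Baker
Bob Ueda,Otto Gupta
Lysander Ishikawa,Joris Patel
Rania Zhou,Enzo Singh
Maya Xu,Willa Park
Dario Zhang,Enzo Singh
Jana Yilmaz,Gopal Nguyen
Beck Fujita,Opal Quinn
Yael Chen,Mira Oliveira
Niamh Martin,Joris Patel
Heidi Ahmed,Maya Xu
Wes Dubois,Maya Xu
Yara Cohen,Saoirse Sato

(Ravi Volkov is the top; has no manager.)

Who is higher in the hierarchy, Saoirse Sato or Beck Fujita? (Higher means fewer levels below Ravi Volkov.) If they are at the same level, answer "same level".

Saoirse Sato is 3 levels below Ravi Volkov; Beck Fujita is 2. Beck Fujita is higher.

Beck Fujita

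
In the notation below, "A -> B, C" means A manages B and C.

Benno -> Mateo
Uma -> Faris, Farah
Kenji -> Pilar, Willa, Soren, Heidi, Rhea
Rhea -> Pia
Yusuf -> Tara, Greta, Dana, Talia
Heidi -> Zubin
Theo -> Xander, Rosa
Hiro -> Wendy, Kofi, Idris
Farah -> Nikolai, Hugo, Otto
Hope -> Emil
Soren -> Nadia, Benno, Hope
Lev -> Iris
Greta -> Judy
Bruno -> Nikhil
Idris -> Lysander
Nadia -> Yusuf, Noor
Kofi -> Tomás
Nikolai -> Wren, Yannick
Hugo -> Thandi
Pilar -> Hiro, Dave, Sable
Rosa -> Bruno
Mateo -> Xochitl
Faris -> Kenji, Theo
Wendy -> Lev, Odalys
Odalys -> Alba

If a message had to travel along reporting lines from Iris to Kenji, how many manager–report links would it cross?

Iris is in Kenji's organization: the chain from Iris up to Kenji is Iris → Lev → Wendy → Hiro → Pilar → Kenji, which is 5 links.

5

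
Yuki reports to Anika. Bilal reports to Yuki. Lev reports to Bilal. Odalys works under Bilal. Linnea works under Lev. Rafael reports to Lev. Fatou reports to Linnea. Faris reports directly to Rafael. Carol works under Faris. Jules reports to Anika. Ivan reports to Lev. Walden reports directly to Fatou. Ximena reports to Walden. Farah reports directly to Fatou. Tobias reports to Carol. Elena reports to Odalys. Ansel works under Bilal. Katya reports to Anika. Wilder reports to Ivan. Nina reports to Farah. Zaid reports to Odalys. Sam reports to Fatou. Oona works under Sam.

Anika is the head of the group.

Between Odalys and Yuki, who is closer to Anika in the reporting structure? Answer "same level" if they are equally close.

Yuki

Odalys is 3 levels below Anika; Yuki is 1. Yuki is higher.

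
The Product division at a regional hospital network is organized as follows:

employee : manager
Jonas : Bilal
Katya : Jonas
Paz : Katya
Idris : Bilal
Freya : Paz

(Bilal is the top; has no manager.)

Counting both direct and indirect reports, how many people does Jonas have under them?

3

Jonas directly manages Katya. Under Katya: Paz, Freya (2). That's 3 in total.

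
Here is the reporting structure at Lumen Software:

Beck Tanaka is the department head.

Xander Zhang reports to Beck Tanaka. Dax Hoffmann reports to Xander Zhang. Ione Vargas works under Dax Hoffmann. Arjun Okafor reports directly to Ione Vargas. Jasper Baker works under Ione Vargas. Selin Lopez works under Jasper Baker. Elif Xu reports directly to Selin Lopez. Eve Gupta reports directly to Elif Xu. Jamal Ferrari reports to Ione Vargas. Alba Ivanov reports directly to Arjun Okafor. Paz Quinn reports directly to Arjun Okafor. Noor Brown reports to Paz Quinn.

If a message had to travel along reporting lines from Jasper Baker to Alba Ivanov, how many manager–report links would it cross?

Jasper Baker is 1 level below Ione Vargas, and Alba Ivanov is 2 levels below Ione Vargas (their lowest common manager). The shortest path runs up from Jasper Baker to Ione Vargas and back down to Alba Ivanov: 1 + 2 = 3 links.

3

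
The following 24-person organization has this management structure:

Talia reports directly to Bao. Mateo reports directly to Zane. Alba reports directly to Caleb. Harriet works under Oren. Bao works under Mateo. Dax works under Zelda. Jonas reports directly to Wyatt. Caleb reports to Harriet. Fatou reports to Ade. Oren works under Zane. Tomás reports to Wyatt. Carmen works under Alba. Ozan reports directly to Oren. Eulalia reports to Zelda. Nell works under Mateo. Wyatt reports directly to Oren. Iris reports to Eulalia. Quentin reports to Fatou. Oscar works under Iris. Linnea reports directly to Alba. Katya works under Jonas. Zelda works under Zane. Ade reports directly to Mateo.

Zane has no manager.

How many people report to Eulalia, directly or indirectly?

Eulalia directly manages Iris. Under Iris: Oscar (1). That's 2 in total.

2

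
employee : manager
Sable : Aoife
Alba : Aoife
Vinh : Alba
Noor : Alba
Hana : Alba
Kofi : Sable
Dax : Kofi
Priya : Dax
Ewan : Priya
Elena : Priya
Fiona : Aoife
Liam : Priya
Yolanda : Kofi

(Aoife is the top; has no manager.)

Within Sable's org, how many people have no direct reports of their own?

4

The people in Sable's organization with no one reporting to them are Yolanda, Liam, Elena, Ewan. That is 4.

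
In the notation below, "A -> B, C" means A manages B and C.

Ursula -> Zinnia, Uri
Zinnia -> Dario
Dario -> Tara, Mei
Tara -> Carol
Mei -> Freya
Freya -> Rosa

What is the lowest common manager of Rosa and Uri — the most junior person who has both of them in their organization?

Ursula

Rosa's chain of managers is Freya, Mei, Dario, Zinnia, Ursula. Uri's chain of managers is Ursula. The first manager that appears in both chains is Ursula.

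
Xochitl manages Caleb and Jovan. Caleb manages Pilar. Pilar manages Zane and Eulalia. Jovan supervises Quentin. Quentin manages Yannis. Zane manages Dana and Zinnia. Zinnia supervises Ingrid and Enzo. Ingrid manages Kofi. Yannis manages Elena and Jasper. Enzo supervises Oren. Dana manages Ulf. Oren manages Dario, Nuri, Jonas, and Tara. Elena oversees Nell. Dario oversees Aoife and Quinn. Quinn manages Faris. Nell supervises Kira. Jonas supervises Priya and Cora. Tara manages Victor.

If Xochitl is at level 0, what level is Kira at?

Chain from Kira up to Xochitl: Kira → Nell → Elena → Yannis → Quentin → Jovan → Xochitl. That is 6 steps up, so Kira is 6 levels below Xochitl.

6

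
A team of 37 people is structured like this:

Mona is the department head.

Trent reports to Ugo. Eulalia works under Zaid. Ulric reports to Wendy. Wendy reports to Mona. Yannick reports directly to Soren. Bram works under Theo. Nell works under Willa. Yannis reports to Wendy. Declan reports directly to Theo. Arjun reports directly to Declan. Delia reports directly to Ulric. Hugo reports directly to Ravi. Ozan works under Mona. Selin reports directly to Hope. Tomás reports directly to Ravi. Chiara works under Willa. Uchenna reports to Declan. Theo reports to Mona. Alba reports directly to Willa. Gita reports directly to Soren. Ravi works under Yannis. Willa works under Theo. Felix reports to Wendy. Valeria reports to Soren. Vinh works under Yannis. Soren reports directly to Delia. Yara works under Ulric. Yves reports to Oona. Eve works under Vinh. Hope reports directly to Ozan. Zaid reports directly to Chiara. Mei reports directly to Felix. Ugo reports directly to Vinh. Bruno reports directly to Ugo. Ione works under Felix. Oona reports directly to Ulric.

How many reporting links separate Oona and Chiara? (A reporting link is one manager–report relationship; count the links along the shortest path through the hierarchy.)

Oona is 3 levels below Mona, and Chiara is 3 levels below Mona (their lowest common manager). The shortest path runs up from Oona to Mona and back down to Chiara: 3 + 3 = 6 links.

6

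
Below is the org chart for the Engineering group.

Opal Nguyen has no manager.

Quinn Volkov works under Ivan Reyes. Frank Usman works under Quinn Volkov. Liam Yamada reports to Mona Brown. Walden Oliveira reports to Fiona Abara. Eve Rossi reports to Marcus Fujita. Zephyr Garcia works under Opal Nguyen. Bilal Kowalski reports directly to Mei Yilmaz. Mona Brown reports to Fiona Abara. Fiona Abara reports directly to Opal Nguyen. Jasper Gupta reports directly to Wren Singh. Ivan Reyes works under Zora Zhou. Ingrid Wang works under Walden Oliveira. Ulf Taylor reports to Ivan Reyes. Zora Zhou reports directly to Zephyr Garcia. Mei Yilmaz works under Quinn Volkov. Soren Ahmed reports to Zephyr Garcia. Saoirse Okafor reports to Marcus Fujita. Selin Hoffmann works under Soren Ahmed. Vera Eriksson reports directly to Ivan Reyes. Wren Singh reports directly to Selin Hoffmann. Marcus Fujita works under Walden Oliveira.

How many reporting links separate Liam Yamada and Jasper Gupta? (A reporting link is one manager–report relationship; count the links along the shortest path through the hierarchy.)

8

Liam Yamada is 3 levels below Opal Nguyen, and Jasper Gupta is 5 levels below Opal Nguyen (their lowest common manager). The shortest path runs up from Liam Yamada to Opal Nguyen and back down to Jasper Gupta: 3 + 5 = 8 links.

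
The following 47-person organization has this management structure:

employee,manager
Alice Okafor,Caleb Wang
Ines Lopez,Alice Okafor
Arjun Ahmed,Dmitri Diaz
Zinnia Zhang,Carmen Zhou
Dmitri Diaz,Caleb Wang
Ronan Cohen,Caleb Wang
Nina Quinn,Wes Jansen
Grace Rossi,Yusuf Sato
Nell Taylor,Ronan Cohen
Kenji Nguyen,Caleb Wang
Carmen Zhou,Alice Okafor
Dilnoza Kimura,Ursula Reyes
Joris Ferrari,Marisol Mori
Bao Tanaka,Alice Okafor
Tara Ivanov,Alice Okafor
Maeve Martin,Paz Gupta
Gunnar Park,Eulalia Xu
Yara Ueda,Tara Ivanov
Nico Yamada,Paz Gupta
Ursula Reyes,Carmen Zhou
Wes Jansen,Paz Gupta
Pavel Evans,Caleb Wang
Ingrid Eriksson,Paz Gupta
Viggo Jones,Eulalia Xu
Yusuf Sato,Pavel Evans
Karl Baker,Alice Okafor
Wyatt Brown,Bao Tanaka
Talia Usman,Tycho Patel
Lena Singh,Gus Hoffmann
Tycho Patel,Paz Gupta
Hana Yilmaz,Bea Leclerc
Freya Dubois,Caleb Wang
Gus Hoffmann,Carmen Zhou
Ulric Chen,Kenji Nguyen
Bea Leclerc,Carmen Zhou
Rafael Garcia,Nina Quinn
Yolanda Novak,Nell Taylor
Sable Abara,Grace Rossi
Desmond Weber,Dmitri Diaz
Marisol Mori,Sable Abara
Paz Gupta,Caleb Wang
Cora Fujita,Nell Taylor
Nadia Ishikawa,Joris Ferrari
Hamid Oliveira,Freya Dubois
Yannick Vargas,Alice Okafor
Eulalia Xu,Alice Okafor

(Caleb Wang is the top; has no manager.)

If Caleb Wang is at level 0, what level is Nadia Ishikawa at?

7

Chain from Nadia Ishikawa up to Caleb Wang: Nadia Ishikawa → Joris Ferrari → Marisol Mori → Sable Abara → Grace Rossi → Yusuf Sato → Pavel Evans → Caleb Wang. That is 7 steps up, so Nadia Ishikawa is 7 levels below Caleb Wang.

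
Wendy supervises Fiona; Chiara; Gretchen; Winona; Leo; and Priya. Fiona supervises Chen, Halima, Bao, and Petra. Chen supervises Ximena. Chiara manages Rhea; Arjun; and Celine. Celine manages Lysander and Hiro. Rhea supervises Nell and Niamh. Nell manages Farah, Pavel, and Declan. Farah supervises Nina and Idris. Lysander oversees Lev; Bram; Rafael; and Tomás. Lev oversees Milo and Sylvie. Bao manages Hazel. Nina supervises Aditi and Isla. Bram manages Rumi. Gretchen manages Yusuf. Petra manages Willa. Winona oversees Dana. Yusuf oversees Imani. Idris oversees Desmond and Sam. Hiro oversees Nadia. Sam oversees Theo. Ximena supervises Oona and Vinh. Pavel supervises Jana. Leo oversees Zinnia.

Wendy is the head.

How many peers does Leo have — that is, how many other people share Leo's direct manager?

5

Leo reports to Wendy. Wendy's other direct reports are Fiona, Chiara, Gretchen, Winona, Priya — 5 peers.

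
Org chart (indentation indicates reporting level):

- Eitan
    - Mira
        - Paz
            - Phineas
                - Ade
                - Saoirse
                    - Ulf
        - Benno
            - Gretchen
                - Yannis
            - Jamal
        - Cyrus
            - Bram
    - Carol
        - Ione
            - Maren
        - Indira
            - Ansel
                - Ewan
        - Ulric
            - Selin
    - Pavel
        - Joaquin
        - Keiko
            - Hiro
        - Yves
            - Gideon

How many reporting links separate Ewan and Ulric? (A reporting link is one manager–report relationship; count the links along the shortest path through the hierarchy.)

Ewan is 3 levels below Carol, and Ulric is 1 level below Carol (their lowest common manager). The shortest path runs up from Ewan to Carol and back down to Ulric: 3 + 1 = 4 links.

4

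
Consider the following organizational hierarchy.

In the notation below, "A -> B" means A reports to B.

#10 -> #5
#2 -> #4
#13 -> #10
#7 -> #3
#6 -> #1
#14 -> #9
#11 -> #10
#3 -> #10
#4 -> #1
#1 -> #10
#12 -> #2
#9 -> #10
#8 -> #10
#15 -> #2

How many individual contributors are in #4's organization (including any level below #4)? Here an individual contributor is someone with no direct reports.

The people in #4's organization with no one reporting to them are #15, #12. That is 2.

2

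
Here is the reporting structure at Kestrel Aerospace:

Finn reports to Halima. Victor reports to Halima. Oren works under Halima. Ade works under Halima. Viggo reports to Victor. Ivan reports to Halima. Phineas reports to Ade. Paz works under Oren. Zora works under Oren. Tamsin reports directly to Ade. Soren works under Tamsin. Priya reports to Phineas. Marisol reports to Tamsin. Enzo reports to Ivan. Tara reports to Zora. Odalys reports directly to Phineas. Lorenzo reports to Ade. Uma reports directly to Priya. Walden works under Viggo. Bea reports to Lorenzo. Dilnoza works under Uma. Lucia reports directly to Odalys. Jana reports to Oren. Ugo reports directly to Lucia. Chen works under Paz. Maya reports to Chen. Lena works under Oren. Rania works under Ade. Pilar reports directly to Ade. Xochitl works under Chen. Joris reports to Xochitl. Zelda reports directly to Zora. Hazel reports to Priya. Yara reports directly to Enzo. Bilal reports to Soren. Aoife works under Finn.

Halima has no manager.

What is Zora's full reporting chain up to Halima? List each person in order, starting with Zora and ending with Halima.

Zora reports to Oren. Oren reports to Halima. Halima is at the top.

Zora -> Oren -> Halima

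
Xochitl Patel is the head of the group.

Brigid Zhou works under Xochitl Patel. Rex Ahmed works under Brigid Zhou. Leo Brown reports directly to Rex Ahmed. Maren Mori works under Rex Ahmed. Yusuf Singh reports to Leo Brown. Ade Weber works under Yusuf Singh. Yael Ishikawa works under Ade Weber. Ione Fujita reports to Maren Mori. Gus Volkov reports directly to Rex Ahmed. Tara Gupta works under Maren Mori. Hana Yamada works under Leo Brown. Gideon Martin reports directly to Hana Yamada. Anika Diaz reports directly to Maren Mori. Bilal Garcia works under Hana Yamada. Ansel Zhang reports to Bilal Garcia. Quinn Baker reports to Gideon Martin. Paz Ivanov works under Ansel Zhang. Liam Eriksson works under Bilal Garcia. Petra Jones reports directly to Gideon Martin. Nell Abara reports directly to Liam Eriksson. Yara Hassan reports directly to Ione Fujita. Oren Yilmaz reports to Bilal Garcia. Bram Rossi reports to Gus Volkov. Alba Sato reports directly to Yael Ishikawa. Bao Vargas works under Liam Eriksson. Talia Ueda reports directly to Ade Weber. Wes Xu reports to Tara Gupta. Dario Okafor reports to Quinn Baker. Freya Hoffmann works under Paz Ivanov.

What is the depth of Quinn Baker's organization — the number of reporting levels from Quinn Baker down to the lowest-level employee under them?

The longest chain under Quinn Baker runs Quinn Baker → Dario Okafor, which is 1 level below Quinn Baker.

1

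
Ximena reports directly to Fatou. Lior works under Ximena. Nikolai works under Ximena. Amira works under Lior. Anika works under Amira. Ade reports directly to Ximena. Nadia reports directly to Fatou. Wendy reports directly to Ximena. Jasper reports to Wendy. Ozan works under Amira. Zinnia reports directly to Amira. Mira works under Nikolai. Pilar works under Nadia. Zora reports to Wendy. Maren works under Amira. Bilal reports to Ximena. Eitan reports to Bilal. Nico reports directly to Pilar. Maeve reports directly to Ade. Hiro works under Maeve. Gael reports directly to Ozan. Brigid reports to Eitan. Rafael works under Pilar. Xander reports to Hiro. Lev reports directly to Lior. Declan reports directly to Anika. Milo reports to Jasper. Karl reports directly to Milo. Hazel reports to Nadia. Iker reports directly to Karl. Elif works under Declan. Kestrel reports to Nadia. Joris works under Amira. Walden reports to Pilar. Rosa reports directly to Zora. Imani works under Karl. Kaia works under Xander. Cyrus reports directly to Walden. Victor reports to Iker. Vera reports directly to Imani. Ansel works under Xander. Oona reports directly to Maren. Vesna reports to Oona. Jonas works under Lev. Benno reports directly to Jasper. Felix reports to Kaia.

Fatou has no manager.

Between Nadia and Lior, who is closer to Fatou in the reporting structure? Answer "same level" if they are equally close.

Nadia

Nadia is 1 level below Fatou; Lior is 2. Nadia is higher.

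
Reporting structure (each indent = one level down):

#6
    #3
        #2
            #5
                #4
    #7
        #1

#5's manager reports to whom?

#5 reports to #2, and #2 reports to #3. So #5's skip-level manager is #3.

#3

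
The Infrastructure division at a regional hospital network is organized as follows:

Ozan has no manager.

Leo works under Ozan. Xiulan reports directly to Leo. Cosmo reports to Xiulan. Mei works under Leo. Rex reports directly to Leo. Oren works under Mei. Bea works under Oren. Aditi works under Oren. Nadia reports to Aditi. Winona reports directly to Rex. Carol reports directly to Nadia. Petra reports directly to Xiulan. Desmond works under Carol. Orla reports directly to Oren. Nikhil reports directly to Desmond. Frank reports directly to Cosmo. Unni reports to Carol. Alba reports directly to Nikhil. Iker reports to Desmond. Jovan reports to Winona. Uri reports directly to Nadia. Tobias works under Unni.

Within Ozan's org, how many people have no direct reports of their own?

The people in Ozan's organization with no one reporting to them are Jovan, Orla, Uri, Tobias, Iker, Alba, Bea, Petra, Frank. That is 9.

9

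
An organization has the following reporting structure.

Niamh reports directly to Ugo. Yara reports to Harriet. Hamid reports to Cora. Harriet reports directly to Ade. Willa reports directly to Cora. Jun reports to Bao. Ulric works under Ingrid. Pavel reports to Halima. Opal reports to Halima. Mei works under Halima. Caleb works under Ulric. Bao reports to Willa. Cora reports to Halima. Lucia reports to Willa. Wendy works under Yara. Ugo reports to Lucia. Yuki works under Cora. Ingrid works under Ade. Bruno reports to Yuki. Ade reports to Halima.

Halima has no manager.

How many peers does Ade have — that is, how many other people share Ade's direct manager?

Ade reports to Halima. Halima's other direct reports are Cora, Pavel, Opal, Mei — 4 peers.

4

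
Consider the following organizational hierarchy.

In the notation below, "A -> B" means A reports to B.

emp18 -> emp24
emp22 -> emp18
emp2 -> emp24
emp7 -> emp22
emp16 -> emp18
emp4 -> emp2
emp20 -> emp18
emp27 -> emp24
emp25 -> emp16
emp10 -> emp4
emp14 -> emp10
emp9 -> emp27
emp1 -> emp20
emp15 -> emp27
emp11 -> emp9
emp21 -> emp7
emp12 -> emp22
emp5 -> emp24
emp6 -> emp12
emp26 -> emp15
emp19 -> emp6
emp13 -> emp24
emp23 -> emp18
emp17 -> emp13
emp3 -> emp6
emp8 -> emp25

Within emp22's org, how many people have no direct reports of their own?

The people in emp22's organization with no one reporting to them are emp3, emp19, emp21. That is 3.

3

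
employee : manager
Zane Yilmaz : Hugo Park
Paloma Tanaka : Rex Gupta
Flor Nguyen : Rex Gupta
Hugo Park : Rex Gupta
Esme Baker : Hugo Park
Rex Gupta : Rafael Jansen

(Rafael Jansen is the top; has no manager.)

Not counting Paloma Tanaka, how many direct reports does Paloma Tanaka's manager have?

2

Paloma Tanaka reports to Rex Gupta. Rex Gupta's other direct reports are Hugo Park, Flor Nguyen — 2 peers.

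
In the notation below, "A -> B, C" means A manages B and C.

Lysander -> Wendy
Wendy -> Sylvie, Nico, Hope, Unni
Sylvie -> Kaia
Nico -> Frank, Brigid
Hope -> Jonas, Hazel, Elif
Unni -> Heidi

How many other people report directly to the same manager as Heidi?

Heidi reports to Unni, and Unni has no other direct reports. Heidi has 0 peers.

0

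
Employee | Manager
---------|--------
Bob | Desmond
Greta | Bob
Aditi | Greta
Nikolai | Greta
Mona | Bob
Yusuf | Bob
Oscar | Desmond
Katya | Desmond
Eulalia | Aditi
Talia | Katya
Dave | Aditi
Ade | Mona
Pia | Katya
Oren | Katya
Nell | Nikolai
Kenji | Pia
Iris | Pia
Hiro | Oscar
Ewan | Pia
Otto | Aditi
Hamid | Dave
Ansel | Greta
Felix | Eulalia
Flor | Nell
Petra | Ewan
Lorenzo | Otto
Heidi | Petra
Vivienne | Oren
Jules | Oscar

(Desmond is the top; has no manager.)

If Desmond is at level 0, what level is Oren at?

Chain from Oren up to Desmond: Oren → Katya → Desmond. That is 2 steps up, so Oren is 2 levels below Desmond.

2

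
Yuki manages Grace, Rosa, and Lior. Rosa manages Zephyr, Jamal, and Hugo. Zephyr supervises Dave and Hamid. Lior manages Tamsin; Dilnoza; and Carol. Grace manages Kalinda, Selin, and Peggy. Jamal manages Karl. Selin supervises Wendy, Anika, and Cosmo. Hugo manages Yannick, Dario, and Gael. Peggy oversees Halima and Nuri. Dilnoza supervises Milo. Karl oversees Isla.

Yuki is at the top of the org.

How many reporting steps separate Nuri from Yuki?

3

Chain from Nuri up to Yuki: Nuri → Peggy → Grace → Yuki. That is 3 steps up, so Nuri is 3 levels below Yuki.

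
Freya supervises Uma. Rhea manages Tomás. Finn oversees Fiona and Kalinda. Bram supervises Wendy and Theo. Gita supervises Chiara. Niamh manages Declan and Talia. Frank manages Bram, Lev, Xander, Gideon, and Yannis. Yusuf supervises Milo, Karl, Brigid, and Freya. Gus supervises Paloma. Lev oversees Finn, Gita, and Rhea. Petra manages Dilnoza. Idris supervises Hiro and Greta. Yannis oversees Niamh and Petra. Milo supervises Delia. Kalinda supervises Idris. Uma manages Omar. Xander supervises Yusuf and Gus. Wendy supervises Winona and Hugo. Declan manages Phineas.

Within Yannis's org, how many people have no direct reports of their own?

The people in Yannis's organization with no one reporting to them are Dilnoza, Talia, Phineas. That is 3.

3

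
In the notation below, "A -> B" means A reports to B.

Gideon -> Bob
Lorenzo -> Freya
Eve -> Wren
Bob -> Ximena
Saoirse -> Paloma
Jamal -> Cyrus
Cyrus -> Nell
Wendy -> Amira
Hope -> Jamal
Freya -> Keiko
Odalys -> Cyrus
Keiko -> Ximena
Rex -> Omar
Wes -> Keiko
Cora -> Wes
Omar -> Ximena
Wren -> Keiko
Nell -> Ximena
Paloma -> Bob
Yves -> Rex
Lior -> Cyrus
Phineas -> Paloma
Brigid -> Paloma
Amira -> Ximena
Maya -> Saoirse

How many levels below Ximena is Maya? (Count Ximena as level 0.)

Chain from Maya up to Ximena: Maya → Saoirse → Paloma → Bob → Ximena. That is 4 steps up, so Maya is 4 levels below Ximena.

4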